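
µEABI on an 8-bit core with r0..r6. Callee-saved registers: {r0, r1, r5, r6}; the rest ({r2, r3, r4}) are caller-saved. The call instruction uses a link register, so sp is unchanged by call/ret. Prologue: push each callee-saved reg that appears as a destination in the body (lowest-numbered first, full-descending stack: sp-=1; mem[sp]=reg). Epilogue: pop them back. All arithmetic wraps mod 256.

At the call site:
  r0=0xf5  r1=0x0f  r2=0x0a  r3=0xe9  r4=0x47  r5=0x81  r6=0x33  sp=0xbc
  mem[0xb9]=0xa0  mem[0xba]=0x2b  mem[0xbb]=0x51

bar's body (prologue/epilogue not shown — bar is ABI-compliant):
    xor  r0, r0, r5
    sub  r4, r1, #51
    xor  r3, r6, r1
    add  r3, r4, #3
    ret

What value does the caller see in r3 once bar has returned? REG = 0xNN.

REG = 0xdf

prologue: push r0 → mem[0xbb]=0xf5, sp=0xbb
body[0] xor  r0, r0, r5 → r0=0x74
body[1] sub  r4, r1, #51 → r4=0xdc
body[2] xor  r3, r6, r1 → r3=0x3c
body[3] add  r3, r4, #3 → r3=0xdf
epilogue: pop r0=0xf5, sp=0xbc
r3 is caller-saved → body value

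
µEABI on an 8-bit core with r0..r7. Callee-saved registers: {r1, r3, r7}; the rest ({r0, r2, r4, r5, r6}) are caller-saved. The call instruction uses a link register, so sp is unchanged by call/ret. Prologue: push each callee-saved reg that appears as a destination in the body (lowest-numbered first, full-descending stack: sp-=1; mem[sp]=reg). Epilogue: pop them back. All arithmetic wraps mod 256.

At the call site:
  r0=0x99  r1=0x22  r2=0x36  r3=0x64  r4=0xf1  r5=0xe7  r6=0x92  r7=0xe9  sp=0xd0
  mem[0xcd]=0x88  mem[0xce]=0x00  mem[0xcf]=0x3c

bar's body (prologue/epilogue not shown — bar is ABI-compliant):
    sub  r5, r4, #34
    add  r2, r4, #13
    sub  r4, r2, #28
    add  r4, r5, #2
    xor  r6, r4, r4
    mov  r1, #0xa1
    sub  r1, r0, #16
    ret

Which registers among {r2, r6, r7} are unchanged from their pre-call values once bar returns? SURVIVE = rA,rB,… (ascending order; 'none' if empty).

prologue: push r1 -> mem[0xcf]=0x22, sp=0xcf
body[0] sub  r5, r4, #34 -> r5=0xcf
body[1] add  r2, r4, #13 -> r2=0xfe
body[2] sub  r4, r2, #28 -> r4=0xe2
body[3] add  r4, r5, #2 -> r4=0xd1
body[4] xor  r6, r4, r4 -> r6=0x00
body[5] mov  r1, #0xa1 -> r1=0xa1
body[6] sub  r1, r0, #16 -> r1=0x89
epilogue: pop r1=0x22, sp=0xd0
r2: caller-saved, written=True
r6: caller-saved, written=True
r7: callee-saved, written=False

SURVIVE = r7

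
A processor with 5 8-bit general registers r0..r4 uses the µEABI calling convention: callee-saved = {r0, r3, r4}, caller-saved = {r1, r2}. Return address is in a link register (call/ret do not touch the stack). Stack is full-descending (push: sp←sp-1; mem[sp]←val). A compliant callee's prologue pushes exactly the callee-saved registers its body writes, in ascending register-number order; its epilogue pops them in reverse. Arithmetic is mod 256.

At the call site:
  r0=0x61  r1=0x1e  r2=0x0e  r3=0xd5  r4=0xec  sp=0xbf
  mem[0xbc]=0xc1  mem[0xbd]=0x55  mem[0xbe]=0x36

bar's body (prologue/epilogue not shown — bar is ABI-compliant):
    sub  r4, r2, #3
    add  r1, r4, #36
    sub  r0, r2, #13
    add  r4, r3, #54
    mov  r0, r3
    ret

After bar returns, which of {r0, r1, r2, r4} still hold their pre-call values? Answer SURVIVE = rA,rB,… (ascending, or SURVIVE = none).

prologue: push r0 -> mem[0xbe]=0x61, sp=0xbe
prologue: push r4 -> mem[0xbd]=0xec, sp=0xbd
body[0] sub  r4, r2, #3 -> r4=0x0b
body[1] add  r1, r4, #36 -> r1=0x2f
body[2] sub  r0, r2, #13 -> r0=0x01
body[3] add  r4, r3, #54 -> r4=0x0b
body[4] mov  r0, r3 -> r0=0xd5
epilogue: pop r4=0xec, sp=0xbe
epilogue: pop r0=0x61, sp=0xbf
r0: callee-saved, written=True
r1: caller-saved, written=True
r2: caller-saved, written=False
r4: callee-saved, written=True

SURVIVE = r0,r2,r4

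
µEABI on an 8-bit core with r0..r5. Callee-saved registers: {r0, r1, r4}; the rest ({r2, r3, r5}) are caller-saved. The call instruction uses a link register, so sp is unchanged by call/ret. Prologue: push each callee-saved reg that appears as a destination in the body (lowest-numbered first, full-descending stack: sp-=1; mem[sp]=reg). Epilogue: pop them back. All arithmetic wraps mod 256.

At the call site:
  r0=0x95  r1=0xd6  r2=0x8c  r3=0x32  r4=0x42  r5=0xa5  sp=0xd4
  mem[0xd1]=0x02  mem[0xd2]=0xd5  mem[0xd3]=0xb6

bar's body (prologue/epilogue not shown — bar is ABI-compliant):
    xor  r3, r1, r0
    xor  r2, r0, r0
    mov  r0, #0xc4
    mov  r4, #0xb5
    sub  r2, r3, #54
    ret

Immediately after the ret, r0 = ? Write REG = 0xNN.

REG = 0x95

prologue: push r0 -> mem[0xd3]=0x95, sp=0xd3
prologue: push r4 -> mem[0xd2]=0x42, sp=0xd2
body[0] xor  r3, r1, r0 -> r3=0x43
body[1] xor  r2, r0, r0 -> r2=0x00
body[2] mov  r0, #0xc4 -> r0=0xc4
body[3] mov  r4, #0xb5 -> r4=0xb5
body[4] sub  r2, r3, #54 -> r2=0x0d
epilogue: pop r4=0x42, sp=0xd3
epilogue: pop r0=0x95, sp=0xd4
r0 is callee-saved -> restored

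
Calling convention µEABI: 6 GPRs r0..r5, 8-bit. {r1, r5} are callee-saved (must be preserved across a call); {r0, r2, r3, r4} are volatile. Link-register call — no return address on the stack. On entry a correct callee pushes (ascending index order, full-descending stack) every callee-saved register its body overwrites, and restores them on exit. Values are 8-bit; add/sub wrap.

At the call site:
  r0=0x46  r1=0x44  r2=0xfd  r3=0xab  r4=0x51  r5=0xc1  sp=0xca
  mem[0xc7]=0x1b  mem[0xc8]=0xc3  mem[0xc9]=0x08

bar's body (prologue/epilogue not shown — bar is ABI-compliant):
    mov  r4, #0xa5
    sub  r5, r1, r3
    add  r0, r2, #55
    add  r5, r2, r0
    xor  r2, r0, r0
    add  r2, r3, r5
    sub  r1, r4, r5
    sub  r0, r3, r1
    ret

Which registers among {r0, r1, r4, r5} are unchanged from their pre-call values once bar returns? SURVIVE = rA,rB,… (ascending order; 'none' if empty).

SURVIVE = r1,r5

prologue: push r1 -> mem[0xc9]=0x44, sp=0xc9
prologue: push r5 -> mem[0xc8]=0xc1, sp=0xc8
body[0] mov  r4, #0xa5 -> r4=0xa5
body[1] sub  r5, r1, r3 -> r5=0x99
body[2] add  r0, r2, #55 -> r0=0x34
body[3] add  r5, r2, r0 -> r5=0x31
body[4] xor  r2, r0, r0 -> r2=0x00
body[5] add  r2, r3, r5 -> r2=0xdc
body[6] sub  r1, r4, r5 -> r1=0x74
body[7] sub  r0, r3, r1 -> r0=0x37
epilogue: pop r5=0xc1, sp=0xc9
epilogue: pop r1=0x44, sp=0xca
r0: caller-saved, written=True
r1: callee-saved, written=True
r4: caller-saved, written=True
r5: callee-saved, written=True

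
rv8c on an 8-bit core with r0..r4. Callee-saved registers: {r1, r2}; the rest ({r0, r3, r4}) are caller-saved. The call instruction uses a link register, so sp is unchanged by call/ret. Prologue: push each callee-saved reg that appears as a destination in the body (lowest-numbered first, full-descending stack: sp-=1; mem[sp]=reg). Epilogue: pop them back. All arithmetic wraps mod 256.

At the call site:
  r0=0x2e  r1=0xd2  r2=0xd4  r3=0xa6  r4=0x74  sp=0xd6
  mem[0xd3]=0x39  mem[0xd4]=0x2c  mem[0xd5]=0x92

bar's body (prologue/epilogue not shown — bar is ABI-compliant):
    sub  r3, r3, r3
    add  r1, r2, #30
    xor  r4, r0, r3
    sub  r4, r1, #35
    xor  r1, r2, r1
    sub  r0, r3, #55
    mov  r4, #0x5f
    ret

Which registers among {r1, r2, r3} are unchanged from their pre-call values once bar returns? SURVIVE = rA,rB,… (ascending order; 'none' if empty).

SURVIVE = r1,r2

prologue: push r1 -> mem[0xd5]=0xd2, sp=0xd5
body[0] sub  r3, r3, r3 -> r3=0x00
body[1] add  r1, r2, #30 -> r1=0xf2
body[2] xor  r4, r0, r3 -> r4=0x2e
body[3] sub  r4, r1, #35 -> r4=0xcf
body[4] xor  r1, r2, r1 -> r1=0x26
body[5] sub  r0, r3, #55 -> r0=0xc9
body[6] mov  r4, #0x5f -> r4=0x5f
epilogue: pop r1=0xd2, sp=0xd6
r1: callee-saved, written=True
r2: callee-saved, written=False
r3: caller-saved, written=True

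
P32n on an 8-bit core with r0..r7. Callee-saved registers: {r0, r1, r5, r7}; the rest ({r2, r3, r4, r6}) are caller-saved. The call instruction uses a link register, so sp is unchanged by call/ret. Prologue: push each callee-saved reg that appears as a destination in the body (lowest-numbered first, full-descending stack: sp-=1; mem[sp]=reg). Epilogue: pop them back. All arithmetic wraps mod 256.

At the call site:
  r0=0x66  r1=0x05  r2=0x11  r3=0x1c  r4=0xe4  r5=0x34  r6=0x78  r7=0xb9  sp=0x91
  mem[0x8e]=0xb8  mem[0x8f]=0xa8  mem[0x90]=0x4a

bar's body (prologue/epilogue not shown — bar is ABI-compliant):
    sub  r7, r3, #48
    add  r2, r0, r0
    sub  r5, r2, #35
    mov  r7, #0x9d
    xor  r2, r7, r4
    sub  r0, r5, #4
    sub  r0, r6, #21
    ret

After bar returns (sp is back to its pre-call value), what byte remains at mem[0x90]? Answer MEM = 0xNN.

prologue: push r0 -> mem[0x90]=0x66, sp=0x90
prologue: push r5 -> mem[0x8f]=0x34, sp=0x8f
prologue: push r7 -> mem[0x8e]=0xb9, sp=0x8e
body[0] sub  r7, r3, #48 -> r7=0xec
body[1] add  r2, r0, r0 -> r2=0xcc
body[2] sub  r5, r2, #35 -> r5=0xa9
body[3] mov  r7, #0x9d -> r7=0x9d
body[4] xor  r2, r7, r4 -> r2=0x79
body[5] sub  r0, r5, #4 -> r0=0xa5
body[6] sub  r0, r6, #21 -> r0=0x63
epilogue: pop r7=0xb9, sp=0x8f
epilogue: pop r5=0x34, sp=0x90
epilogue: pop r0=0x66, sp=0x91
prologue pushed ['r0', 'r5', 'r7'] at ['0x90', '0x8f', '0x8e']

MEM = 0x66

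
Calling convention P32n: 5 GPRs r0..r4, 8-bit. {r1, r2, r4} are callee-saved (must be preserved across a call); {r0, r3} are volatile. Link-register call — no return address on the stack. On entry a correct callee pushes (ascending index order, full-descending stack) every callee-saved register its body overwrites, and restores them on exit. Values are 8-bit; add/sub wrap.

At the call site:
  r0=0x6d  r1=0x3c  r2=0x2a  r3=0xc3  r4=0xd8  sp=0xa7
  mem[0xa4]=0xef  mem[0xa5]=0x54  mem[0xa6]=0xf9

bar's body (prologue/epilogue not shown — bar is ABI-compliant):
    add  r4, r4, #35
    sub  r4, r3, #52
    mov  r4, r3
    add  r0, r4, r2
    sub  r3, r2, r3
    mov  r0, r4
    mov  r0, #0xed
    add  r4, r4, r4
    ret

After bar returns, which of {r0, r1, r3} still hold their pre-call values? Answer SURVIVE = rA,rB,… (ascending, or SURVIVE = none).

prologue: push r4 → mem[0xa6]=0xd8, sp=0xa6
body[0] add  r4, r4, #35 → r4=0xfb
body[1] sub  r4, r3, #52 → r4=0x8f
body[2] mov  r4, r3 → r4=0xc3
body[3] add  r0, r4, r2 → r0=0xed
body[4] sub  r3, r2, r3 → r3=0x67
body[5] mov  r0, r4 → r0=0xc3
body[6] mov  r0, #0xed → r0=0xed
body[7] add  r4, r4, r4 → r4=0x86
epilogue: pop r4=0xd8, sp=0xa7
r0: caller-saved, written=True
r1: callee-saved, written=False
r3: caller-saved, written=True

SURVIVE = r1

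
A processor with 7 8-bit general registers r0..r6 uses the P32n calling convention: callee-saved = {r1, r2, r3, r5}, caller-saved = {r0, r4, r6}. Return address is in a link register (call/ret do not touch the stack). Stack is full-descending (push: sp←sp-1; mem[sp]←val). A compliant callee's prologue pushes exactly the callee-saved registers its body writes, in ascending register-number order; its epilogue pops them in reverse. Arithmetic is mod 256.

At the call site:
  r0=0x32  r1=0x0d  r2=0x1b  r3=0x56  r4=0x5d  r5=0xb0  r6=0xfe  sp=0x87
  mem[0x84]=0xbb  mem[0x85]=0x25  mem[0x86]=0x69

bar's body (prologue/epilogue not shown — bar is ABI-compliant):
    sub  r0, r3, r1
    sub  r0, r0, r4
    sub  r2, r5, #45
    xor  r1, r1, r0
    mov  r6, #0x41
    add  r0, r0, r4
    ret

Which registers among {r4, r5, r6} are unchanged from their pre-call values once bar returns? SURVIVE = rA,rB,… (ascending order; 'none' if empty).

prologue: push r1 → mem[0x86]=0x0d, sp=0x86
prologue: push r2 → mem[0x85]=0x1b, sp=0x85
body[0] sub  r0, r3, r1 → r0=0x49
body[1] sub  r0, r0, r4 → r0=0xec
body[2] sub  r2, r5, #45 → r2=0x83
body[3] xor  r1, r1, r0 → r1=0xe1
body[4] mov  r6, #0x41 → r6=0x41
body[5] add  r0, r0, r4 → r0=0x49
epilogue: pop r2=0x1b, sp=0x86
epilogue: pop r1=0x0d, sp=0x87
r4: caller-saved, written=False
r5: callee-saved, written=False
r6: caller-saved, written=True

SURVIVE = r4,r5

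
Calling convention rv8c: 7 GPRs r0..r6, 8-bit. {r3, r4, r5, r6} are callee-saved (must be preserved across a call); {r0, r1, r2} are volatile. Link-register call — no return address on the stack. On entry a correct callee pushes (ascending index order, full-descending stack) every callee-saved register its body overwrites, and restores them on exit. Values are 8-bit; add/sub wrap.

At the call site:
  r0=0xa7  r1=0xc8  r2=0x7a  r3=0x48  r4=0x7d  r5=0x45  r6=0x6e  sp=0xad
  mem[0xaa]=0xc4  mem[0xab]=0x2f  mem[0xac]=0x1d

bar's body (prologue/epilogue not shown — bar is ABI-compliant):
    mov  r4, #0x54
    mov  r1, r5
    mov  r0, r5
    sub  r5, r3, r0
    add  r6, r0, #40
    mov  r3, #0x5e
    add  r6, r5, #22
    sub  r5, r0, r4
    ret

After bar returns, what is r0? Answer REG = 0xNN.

prologue: push r3 -> mem[0xac]=0x48, sp=0xac
prologue: push r4 -> mem[0xab]=0x7d, sp=0xab
prologue: push r5 -> mem[0xaa]=0x45, sp=0xaa
prologue: push r6 -> mem[0xa9]=0x6e, sp=0xa9
body[0] mov  r4, #0x54 -> r4=0x54
body[1] mov  r1, r5 -> r1=0x45
body[2] mov  r0, r5 -> r0=0x45
body[3] sub  r5, r3, r0 -> r5=0x03
body[4] add  r6, r0, #40 -> r6=0x6d
body[5] mov  r3, #0x5e -> r3=0x5e
body[6] add  r6, r5, #22 -> r6=0x19
body[7] sub  r5, r0, r4 -> r5=0xf1
epilogue: pop r6=0x6e, sp=0xaa
epilogue: pop r5=0x45, sp=0xab
epilogue: pop r4=0x7d, sp=0xac
epilogue: pop r3=0x48, sp=0xad
r0 is caller-saved -> body value

REG = 0x45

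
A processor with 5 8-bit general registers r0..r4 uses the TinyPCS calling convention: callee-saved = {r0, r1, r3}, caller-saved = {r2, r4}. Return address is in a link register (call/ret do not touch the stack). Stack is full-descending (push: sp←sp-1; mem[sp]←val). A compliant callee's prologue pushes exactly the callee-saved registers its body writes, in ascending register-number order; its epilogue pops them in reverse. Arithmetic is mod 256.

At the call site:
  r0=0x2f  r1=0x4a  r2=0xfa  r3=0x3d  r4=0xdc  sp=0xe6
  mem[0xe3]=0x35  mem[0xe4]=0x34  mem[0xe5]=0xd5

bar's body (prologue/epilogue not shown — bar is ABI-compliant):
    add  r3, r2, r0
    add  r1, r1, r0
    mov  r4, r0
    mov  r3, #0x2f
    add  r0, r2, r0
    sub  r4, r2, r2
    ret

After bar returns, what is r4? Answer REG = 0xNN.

prologue: push r0 → mem[0xe5]=0x2f, sp=0xe5
prologue: push r1 → mem[0xe4]=0x4a, sp=0xe4
prologue: push r3 → mem[0xe3]=0x3d, sp=0xe3
body[0] add  r3, r2, r0 → r3=0x29
body[1] add  r1, r1, r0 → r1=0x79
body[2] mov  r4, r0 → r4=0x2f
body[3] mov  r3, #0x2f → r3=0x2f
body[4] add  r0, r2, r0 → r0=0x29
body[5] sub  r4, r2, r2 → r4=0x00
epilogue: pop r3=0x3d, sp=0xe4
epilogue: pop r1=0x4a, sp=0xe5
epilogue: pop r0=0x2f, sp=0xe6
r4 is caller-saved → body value

REG = 0x00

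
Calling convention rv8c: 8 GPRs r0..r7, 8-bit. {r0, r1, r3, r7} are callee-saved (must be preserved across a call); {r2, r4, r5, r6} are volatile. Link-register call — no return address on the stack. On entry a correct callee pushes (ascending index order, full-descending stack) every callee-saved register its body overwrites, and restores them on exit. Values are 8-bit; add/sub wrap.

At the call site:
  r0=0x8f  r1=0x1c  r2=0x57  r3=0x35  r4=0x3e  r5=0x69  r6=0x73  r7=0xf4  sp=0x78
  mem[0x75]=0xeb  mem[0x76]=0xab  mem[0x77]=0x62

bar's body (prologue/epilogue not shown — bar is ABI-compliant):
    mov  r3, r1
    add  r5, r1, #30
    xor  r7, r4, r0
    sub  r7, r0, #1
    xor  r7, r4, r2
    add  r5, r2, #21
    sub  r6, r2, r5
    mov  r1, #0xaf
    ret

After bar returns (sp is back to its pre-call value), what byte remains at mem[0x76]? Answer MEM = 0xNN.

MEM = 0x35

prologue: push r1 -> mem[0x77]=0x1c, sp=0x77
prologue: push r3 -> mem[0x76]=0x35, sp=0x76
prologue: push r7 -> mem[0x75]=0xf4, sp=0x75
body[0] mov  r3, r1 -> r3=0x1c
body[1] add  r5, r1, #30 -> r5=0x3a
body[2] xor  r7, r4, r0 -> r7=0xb1
body[3] sub  r7, r0, #1 -> r7=0x8e
body[4] xor  r7, r4, r2 -> r7=0x69
body[5] add  r5, r2, #21 -> r5=0x6c
body[6] sub  r6, r2, r5 -> r6=0xeb
body[7] mov  r1, #0xaf -> r1=0xaf
epilogue: pop r7=0xf4, sp=0x76
epilogue: pop r3=0x35, sp=0x77
epilogue: pop r1=0x1c, sp=0x78
prologue pushed ['r1', 'r3', 'r7'] at ['0x77', '0x76', '0x75']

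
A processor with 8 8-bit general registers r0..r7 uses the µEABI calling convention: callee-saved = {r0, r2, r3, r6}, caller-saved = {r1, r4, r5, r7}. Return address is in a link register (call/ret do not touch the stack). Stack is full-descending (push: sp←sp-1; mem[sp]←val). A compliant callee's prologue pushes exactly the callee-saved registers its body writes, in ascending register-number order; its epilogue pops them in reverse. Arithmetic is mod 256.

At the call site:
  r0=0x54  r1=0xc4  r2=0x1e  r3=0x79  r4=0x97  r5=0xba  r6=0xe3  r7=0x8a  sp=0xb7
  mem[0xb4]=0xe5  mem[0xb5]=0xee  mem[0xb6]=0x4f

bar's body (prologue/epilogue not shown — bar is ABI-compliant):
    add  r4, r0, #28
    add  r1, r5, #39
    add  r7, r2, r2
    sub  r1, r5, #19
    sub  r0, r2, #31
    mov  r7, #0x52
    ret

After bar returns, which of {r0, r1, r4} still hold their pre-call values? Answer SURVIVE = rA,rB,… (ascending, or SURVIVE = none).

prologue: push r0 -> mem[0xb6]=0x54, sp=0xb6
body[0] add  r4, r0, #28 -> r4=0x70
body[1] add  r1, r5, #39 -> r1=0xe1
body[2] add  r7, r2, r2 -> r7=0x3c
body[3] sub  r1, r5, #19 -> r1=0xa7
body[4] sub  r0, r2, #31 -> r0=0xff
body[5] mov  r7, #0x52 -> r7=0x52
epilogue: pop r0=0x54, sp=0xb7
r0: callee-saved, written=True
r1: caller-saved, written=True
r4: caller-saved, written=True

SURVIVE = r0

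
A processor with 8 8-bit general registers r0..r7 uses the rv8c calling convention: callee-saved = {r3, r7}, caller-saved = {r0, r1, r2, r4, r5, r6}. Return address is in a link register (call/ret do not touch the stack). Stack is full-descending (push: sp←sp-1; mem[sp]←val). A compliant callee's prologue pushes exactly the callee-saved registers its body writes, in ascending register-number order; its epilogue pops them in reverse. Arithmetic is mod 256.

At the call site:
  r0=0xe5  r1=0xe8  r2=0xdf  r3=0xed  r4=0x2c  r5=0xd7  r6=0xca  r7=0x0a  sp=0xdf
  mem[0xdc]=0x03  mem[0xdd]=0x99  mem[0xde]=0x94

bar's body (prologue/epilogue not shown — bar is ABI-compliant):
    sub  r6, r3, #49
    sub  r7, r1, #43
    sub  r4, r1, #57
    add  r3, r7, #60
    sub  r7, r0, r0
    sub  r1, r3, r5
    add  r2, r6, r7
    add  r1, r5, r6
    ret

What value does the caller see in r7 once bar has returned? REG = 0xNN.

REG = 0x0a

prologue: push r3 -> mem[0xde]=0xed, sp=0xde
prologue: push r7 -> mem[0xdd]=0x0a, sp=0xdd
body[0] sub  r6, r3, #49 -> r6=0xbc
body[1] sub  r7, r1, #43 -> r7=0xbd
body[2] sub  r4, r1, #57 -> r4=0xaf
body[3] add  r3, r7, #60 -> r3=0xf9
body[4] sub  r7, r0, r0 -> r7=0x00
body[5] sub  r1, r3, r5 -> r1=0x22
body[6] add  r2, r6, r7 -> r2=0xbc
body[7] add  r1, r5, r6 -> r1=0x93
epilogue: pop r7=0x0a, sp=0xde
epilogue: pop r3=0xed, sp=0xdf
r7 is callee-saved -> restored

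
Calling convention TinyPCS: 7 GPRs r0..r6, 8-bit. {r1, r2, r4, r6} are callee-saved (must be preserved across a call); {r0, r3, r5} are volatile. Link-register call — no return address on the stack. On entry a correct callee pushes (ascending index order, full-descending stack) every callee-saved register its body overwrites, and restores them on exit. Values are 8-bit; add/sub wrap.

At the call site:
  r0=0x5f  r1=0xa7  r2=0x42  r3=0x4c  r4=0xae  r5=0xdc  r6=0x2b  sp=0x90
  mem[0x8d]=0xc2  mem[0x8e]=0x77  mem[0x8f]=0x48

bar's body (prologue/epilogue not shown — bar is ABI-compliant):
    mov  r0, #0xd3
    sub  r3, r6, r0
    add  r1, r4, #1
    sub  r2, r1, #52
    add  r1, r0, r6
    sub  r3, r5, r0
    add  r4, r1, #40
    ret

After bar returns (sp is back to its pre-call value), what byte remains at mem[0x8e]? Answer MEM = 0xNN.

MEM = 0x42

prologue: push r1 → mem[0x8f]=0xa7, sp=0x8f
prologue: push r2 → mem[0x8e]=0x42, sp=0x8e
prologue: push r4 → mem[0x8d]=0xae, sp=0x8d
body[0] mov  r0, #0xd3 → r0=0xd3
body[1] sub  r3, r6, r0 → r3=0x58
body[2] add  r1, r4, #1 → r1=0xaf
body[3] sub  r2, r1, #52 → r2=0x7b
body[4] add  r1, r0, r6 → r1=0xfe
body[5] sub  r3, r5, r0 → r3=0x09
body[6] add  r4, r1, #40 → r4=0x26
epilogue: pop r4=0xae, sp=0x8e
epilogue: pop r2=0x42, sp=0x8f
epilogue: pop r1=0xa7, sp=0x90
prologue pushed ['r1', 'r2', 'r4'] at ['0x8f', '0x8e', '0x8d']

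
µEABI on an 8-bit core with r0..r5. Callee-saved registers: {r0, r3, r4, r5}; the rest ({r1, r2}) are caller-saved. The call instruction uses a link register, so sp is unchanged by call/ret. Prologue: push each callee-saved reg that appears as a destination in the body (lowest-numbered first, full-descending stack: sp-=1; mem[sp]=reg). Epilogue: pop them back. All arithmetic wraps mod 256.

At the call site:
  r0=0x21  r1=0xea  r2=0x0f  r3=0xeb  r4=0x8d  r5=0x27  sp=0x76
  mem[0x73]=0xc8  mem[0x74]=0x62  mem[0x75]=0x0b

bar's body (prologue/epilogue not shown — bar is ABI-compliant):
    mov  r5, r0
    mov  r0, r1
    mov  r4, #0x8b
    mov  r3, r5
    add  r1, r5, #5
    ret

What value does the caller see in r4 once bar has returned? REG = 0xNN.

REG = 0x8d

prologue: push r0 → mem[0x75]=0x21, sp=0x75
prologue: push r3 → mem[0x74]=0xeb, sp=0x74
prologue: push r4 → mem[0x73]=0x8d, sp=0x73
prologue: push r5 → mem[0x72]=0x27, sp=0x72
body[0] mov  r5, r0 → r5=0x21
body[1] mov  r0, r1 → r0=0xea
body[2] mov  r4, #0x8b → r4=0x8b
body[3] mov  r3, r5 → r3=0x21
body[4] add  r1, r5, #5 → r1=0x26
epilogue: pop r5=0x27, sp=0x73
epilogue: pop r4=0x8d, sp=0x74
epilogue: pop r3=0xeb, sp=0x75
epilogue: pop r0=0x21, sp=0x76
r4 is callee-saved → restored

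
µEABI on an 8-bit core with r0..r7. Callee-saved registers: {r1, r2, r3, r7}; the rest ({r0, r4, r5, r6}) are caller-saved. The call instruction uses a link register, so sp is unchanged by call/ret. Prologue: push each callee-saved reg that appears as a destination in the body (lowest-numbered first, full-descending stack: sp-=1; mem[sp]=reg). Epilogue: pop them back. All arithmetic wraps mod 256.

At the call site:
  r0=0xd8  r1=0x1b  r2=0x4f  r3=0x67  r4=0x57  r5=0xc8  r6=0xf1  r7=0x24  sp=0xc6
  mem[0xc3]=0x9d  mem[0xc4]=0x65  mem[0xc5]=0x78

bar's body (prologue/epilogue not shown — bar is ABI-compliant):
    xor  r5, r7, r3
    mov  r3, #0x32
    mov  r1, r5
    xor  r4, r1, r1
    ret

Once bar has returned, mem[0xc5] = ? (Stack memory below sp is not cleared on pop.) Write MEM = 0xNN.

MEM = 0x1b

prologue: push r1 → mem[0xc5]=0x1b, sp=0xc5
prologue: push r3 → mem[0xc4]=0x67, sp=0xc4
body[0] xor  r5, r7, r3 → r5=0x43
body[1] mov  r3, #0x32 → r3=0x32
body[2] mov  r1, r5 → r1=0x43
body[3] xor  r4, r1, r1 → r4=0x00
epilogue: pop r3=0x67, sp=0xc5
epilogue: pop r1=0x1b, sp=0xc6
prologue pushed ['r1', 'r3'] at ['0xc5', '0xc4']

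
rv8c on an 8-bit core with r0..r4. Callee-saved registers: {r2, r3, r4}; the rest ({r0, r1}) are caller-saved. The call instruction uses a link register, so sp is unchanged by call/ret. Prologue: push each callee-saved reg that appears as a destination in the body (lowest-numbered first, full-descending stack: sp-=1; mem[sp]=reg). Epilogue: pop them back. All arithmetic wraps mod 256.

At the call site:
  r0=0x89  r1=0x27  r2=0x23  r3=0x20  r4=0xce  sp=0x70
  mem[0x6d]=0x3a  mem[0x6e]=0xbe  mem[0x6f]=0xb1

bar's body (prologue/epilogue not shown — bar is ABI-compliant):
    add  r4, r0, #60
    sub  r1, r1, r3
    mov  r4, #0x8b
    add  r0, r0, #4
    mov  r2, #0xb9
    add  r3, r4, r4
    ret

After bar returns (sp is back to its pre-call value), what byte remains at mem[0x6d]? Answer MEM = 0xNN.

MEM = 0xce

prologue: push r2 -> mem[0x6f]=0x23, sp=0x6f
prologue: push r3 -> mem[0x6e]=0x20, sp=0x6e
prologue: push r4 -> mem[0x6d]=0xce, sp=0x6d
body[0] add  r4, r0, #60 -> r4=0xc5
body[1] sub  r1, r1, r3 -> r1=0x07
body[2] mov  r4, #0x8b -> r4=0x8b
body[3] add  r0, r0, #4 -> r0=0x8d
body[4] mov  r2, #0xb9 -> r2=0xb9
body[5] add  r3, r4, r4 -> r3=0x16
epilogue: pop r4=0xce, sp=0x6e
epilogue: pop r3=0x20, sp=0x6f
epilogue: pop r2=0x23, sp=0x70
prologue pushed ['r2', 'r3', 'r4'] at ['0x6f', '0x6e', '0x6d']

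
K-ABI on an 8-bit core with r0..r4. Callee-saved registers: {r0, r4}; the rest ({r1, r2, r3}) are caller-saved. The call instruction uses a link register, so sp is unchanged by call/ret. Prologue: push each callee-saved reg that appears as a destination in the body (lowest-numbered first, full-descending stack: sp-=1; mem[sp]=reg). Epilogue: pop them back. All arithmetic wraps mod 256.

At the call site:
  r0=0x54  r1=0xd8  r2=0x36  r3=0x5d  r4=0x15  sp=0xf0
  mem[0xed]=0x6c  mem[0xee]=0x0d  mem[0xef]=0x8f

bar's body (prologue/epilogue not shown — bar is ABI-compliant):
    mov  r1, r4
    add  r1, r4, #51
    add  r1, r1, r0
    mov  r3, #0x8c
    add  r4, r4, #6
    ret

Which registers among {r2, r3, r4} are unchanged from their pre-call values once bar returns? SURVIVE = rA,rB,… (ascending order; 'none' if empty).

SURVIVE = r2,r4

prologue: push r4 -> mem[0xef]=0x15, sp=0xef
body[0] mov  r1, r4 -> r1=0x15
body[1] add  r1, r4, #51 -> r1=0x48
body[2] add  r1, r1, r0 -> r1=0x9c
body[3] mov  r3, #0x8c -> r3=0x8c
body[4] add  r4, r4, #6 -> r4=0x1b
epilogue: pop r4=0x15, sp=0xf0
r2: caller-saved, written=False
r3: caller-saved, written=True
r4: callee-saved, written=True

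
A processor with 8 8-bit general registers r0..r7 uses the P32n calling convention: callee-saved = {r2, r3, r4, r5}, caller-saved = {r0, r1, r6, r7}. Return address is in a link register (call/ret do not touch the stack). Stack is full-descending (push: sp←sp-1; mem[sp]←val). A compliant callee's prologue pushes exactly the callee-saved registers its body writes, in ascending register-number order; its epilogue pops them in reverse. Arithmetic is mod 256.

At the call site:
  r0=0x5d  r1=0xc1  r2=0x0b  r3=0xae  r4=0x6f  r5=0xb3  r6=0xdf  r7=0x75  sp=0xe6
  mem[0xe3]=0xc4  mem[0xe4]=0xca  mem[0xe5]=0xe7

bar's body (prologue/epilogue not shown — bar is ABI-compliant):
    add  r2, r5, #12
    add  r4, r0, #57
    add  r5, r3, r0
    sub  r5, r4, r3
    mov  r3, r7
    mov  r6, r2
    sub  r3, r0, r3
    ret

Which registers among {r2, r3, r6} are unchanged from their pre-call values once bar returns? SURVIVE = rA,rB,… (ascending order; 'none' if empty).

prologue: push r2 → mem[0xe5]=0x0b, sp=0xe5
prologue: push r3 → mem[0xe4]=0xae, sp=0xe4
prologue: push r4 → mem[0xe3]=0x6f, sp=0xe3
prologue: push r5 → mem[0xe2]=0xb3, sp=0xe2
body[0] add  r2, r5, #12 → r2=0xbf
body[1] add  r4, r0, #57 → r4=0x96
body[2] add  r5, r3, r0 → r5=0x0b
body[3] sub  r5, r4, r3 → r5=0xe8
body[4] mov  r3, r7 → r3=0x75
body[5] mov  r6, r2 → r6=0xbf
body[6] sub  r3, r0, r3 → r3=0xe8
epilogue: pop r5=0xb3, sp=0xe3
epilogue: pop r4=0x6f, sp=0xe4
epilogue: pop r3=0xae, sp=0xe5
epilogue: pop r2=0x0b, sp=0xe6
r2: callee-saved, written=True
r3: callee-saved, written=True
r6: caller-saved, written=True

SURVIVE = r2,r3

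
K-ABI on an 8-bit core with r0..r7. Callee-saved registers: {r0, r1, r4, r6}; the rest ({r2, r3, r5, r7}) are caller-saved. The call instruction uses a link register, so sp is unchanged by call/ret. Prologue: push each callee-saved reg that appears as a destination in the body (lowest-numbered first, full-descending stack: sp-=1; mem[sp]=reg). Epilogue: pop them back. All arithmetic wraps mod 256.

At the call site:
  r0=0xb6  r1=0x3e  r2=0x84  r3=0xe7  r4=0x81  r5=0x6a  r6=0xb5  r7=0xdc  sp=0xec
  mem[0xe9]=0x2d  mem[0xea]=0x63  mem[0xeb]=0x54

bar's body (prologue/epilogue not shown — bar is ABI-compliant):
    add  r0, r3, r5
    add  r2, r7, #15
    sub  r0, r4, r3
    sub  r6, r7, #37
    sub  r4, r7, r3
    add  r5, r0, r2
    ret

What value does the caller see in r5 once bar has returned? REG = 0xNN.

prologue: push r0 → mem[0xeb]=0xb6, sp=0xeb
prologue: push r4 → mem[0xea]=0x81, sp=0xea
prologue: push r6 → mem[0xe9]=0xb5, sp=0xe9
body[0] add  r0, r3, r5 → r0=0x51
body[1] add  r2, r7, #15 → r2=0xeb
body[2] sub  r0, r4, r3 → r0=0x9a
body[3] sub  r6, r7, #37 → r6=0xb7
body[4] sub  r4, r7, r3 → r4=0xf5
body[5] add  r5, r0, r2 → r5=0x85
epilogue: pop r6=0xb5, sp=0xea
epilogue: pop r4=0x81, sp=0xeb
epilogue: pop r0=0xb6, sp=0xec
r5 is caller-saved → body value

REG = 0x85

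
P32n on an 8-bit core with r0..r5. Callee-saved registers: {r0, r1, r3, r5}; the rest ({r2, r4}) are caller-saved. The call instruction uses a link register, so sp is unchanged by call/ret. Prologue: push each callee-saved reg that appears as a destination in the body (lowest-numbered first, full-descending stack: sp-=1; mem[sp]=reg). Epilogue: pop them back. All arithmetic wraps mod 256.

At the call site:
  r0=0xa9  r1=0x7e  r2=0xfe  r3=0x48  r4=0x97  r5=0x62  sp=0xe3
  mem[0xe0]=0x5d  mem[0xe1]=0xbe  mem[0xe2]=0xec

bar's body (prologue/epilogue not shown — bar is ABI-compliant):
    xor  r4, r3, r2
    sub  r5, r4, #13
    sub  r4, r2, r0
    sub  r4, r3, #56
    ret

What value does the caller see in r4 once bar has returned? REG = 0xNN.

REG = 0x10

prologue: push r5 -> mem[0xe2]=0x62, sp=0xe2
body[0] xor  r4, r3, r2 -> r4=0xb6
body[1] sub  r5, r4, #13 -> r5=0xa9
body[2] sub  r4, r2, r0 -> r4=0x55
body[3] sub  r4, r3, #56 -> r4=0x10
epilogue: pop r5=0x62, sp=0xe3
r4 is caller-saved -> body value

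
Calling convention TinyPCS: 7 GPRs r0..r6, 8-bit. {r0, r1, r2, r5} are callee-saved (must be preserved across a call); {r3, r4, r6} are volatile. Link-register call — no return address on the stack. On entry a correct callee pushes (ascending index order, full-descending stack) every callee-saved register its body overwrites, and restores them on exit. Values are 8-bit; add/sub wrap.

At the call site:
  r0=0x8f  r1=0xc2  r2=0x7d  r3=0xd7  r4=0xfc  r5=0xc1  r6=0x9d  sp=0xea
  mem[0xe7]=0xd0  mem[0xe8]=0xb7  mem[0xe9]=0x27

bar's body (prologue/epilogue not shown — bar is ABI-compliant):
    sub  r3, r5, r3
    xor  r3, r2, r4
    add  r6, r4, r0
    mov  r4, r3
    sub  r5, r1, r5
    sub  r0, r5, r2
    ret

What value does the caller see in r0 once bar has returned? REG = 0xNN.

prologue: push r0 -> mem[0xe9]=0x8f, sp=0xe9
prologue: push r5 -> mem[0xe8]=0xc1, sp=0xe8
body[0] sub  r3, r5, r3 -> r3=0xea
body[1] xor  r3, r2, r4 -> r3=0x81
body[2] add  r6, r4, r0 -> r6=0x8b
body[3] mov  r4, r3 -> r4=0x81
body[4] sub  r5, r1, r5 -> r5=0x01
body[5] sub  r0, r5, r2 -> r0=0x84
epilogue: pop r5=0xc1, sp=0xe9
epilogue: pop r0=0x8f, sp=0xea
r0 is callee-saved -> restored

REG = 0x8f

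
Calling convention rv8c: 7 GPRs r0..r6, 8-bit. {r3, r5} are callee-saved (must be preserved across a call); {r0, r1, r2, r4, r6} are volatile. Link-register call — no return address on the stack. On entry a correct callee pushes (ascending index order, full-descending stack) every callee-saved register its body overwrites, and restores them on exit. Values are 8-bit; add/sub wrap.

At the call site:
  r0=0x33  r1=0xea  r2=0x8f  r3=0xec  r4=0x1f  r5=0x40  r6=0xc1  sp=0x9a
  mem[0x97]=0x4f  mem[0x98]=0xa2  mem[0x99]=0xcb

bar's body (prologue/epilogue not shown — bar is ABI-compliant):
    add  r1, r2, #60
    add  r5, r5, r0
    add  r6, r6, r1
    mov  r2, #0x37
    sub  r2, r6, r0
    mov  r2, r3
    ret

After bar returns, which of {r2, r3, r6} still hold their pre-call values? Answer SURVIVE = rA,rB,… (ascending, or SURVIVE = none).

prologue: push r5 -> mem[0x99]=0x40, sp=0x99
body[0] add  r1, r2, #60 -> r1=0xcb
body[1] add  r5, r5, r0 -> r5=0x73
body[2] add  r6, r6, r1 -> r6=0x8c
body[3] mov  r2, #0x37 -> r2=0x37
body[4] sub  r2, r6, r0 -> r2=0x59
body[5] mov  r2, r3 -> r2=0xec
epilogue: pop r5=0x40, sp=0x9a
r2: caller-saved, written=True
r3: callee-saved, written=False
r6: caller-saved, written=True

SURVIVE = r3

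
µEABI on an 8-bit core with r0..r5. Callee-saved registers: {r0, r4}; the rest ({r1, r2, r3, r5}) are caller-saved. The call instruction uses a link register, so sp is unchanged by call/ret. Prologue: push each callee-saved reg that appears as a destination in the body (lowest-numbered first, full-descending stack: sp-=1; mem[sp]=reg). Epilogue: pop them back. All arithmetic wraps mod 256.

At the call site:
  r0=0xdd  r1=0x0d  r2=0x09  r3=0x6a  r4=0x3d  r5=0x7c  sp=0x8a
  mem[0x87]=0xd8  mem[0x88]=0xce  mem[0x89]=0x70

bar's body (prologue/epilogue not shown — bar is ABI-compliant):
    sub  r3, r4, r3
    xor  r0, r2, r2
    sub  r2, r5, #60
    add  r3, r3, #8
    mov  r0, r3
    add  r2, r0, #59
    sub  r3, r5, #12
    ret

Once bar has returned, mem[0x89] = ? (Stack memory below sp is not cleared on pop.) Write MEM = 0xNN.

prologue: push r0 → mem[0x89]=0xdd, sp=0x89
body[0] sub  r3, r4, r3 → r3=0xd3
body[1] xor  r0, r2, r2 → r0=0x00
body[2] sub  r2, r5, #60 → r2=0x40
body[3] add  r3, r3, #8 → r3=0xdb
body[4] mov  r0, r3 → r0=0xdb
body[5] add  r2, r0, #59 → r2=0x16
body[6] sub  r3, r5, #12 → r3=0x70
epilogue: pop r0=0xdd, sp=0x8a
prologue pushed ['r0'] at ['0x89']

MEM = 0xdd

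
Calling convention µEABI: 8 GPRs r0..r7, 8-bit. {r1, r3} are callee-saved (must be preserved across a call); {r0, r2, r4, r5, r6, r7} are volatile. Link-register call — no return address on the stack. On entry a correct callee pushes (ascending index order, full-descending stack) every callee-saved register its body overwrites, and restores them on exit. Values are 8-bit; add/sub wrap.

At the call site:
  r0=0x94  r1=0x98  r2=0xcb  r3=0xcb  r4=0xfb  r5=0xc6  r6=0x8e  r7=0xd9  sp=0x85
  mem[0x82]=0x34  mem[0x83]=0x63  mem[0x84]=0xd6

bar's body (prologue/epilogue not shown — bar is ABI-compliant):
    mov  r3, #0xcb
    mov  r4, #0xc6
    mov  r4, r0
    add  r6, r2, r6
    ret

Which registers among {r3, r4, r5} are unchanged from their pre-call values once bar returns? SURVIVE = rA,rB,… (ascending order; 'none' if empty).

prologue: push r3 → mem[0x84]=0xcb, sp=0x84
body[0] mov  r3, #0xcb → r3=0xcb
body[1] mov  r4, #0xc6 → r4=0xc6
body[2] mov  r4, r0 → r4=0x94
body[3] add  r6, r2, r6 → r6=0x59
epilogue: pop r3=0xcb, sp=0x85
r3: callee-saved, written=True
r4: caller-saved, written=True
r5: caller-saved, written=False

SURVIVE = r3,r5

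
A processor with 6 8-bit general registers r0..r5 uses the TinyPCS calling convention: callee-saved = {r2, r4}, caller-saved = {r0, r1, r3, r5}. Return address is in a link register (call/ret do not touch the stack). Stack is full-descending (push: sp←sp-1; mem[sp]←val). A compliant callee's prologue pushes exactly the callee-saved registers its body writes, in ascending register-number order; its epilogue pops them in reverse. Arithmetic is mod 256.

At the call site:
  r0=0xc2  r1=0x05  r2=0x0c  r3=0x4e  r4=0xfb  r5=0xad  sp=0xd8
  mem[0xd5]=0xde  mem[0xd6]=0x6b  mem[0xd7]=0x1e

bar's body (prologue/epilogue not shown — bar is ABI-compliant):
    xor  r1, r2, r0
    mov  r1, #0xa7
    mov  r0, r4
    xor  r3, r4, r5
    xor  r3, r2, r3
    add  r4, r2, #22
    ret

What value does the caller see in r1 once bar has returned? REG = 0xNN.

REG = 0xa7

prologue: push r4 -> mem[0xd7]=0xfb, sp=0xd7
body[0] xor  r1, r2, r0 -> r1=0xce
body[1] mov  r1, #0xa7 -> r1=0xa7
body[2] mov  r0, r4 -> r0=0xfb
body[3] xor  r3, r4, r5 -> r3=0x56
body[4] xor  r3, r2, r3 -> r3=0x5a
body[5] add  r4, r2, #22 -> r4=0x22
epilogue: pop r4=0xfb, sp=0xd8
r1 is caller-saved -> body value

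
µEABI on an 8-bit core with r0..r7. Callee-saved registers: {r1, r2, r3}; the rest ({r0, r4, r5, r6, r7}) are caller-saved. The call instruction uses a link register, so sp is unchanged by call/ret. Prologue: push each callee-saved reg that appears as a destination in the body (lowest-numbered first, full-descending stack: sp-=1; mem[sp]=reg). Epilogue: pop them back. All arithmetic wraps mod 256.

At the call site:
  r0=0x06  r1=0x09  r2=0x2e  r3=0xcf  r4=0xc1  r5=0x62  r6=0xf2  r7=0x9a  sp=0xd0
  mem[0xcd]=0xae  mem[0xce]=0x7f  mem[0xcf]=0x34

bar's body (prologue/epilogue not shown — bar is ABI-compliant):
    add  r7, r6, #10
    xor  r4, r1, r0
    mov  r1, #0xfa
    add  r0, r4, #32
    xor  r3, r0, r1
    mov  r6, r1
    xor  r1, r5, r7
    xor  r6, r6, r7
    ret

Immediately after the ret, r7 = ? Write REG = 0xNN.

REG = 0xfc

prologue: push r1 -> mem[0xcf]=0x09, sp=0xcf
prologue: push r3 -> mem[0xce]=0xcf, sp=0xce
body[0] add  r7, r6, #10 -> r7=0xfc
body[1] xor  r4, r1, r0 -> r4=0x0f
body[2] mov  r1, #0xfa -> r1=0xfa
body[3] add  r0, r4, #32 -> r0=0x2f
body[4] xor  r3, r0, r1 -> r3=0xd5
body[5] mov  r6, r1 -> r6=0xfa
body[6] xor  r1, r5, r7 -> r1=0x9e
body[7] xor  r6, r6, r7 -> r6=0x06
epilogue: pop r3=0xcf, sp=0xcf
epilogue: pop r1=0x09, sp=0xd0
r7 is caller-saved -> body value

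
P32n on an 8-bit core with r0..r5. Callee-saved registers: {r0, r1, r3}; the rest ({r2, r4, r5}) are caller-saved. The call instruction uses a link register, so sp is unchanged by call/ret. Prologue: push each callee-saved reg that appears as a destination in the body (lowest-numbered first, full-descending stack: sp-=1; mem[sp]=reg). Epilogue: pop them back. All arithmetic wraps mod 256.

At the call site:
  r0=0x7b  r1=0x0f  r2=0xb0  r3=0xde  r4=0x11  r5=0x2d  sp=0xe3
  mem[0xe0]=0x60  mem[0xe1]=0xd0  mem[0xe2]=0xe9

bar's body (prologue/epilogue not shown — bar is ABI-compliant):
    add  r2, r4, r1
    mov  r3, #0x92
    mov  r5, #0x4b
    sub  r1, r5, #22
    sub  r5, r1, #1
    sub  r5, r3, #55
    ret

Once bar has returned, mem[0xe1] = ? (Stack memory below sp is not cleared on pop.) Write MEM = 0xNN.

MEM = 0xde

prologue: push r1 -> mem[0xe2]=0x0f, sp=0xe2
prologue: push r3 -> mem[0xe1]=0xde, sp=0xe1
body[0] add  r2, r4, r1 -> r2=0x20
body[1] mov  r3, #0x92 -> r3=0x92
body[2] mov  r5, #0x4b -> r5=0x4b
body[3] sub  r1, r5, #22 -> r1=0x35
body[4] sub  r5, r1, #1 -> r5=0x34
body[5] sub  r5, r3, #55 -> r5=0x5b
epilogue: pop r3=0xde, sp=0xe2
epilogue: pop r1=0x0f, sp=0xe3
prologue pushed ['r1', 'r3'] at ['0xe2', '0xe1']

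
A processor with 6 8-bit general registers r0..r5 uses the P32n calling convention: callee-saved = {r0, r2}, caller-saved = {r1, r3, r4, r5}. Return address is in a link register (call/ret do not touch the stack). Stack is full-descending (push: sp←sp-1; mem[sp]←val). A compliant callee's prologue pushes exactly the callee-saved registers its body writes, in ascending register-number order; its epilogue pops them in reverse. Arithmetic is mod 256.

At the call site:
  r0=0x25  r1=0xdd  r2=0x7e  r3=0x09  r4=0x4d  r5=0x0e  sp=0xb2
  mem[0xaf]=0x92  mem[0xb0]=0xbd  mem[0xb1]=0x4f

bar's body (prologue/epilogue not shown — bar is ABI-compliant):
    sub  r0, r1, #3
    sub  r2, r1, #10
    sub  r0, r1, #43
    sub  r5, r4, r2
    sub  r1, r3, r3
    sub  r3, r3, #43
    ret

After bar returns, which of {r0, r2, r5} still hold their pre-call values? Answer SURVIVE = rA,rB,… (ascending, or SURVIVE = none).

prologue: push r0 → mem[0xb1]=0x25, sp=0xb1
prologue: push r2 → mem[0xb0]=0x7e, sp=0xb0
body[0] sub  r0, r1, #3 → r0=0xda
body[1] sub  r2, r1, #10 → r2=0xd3
body[2] sub  r0, r1, #43 → r0=0xb2
body[3] sub  r5, r4, r2 → r5=0x7a
body[4] sub  r1, r3, r3 → r1=0x00
body[5] sub  r3, r3, #43 → r3=0xde
epilogue: pop r2=0x7e, sp=0xb1
epilogue: pop r0=0x25, sp=0xb2
r0: callee-saved, written=True
r2: callee-saved, written=True
r5: caller-saved, written=True

SURVIVE = r0,r2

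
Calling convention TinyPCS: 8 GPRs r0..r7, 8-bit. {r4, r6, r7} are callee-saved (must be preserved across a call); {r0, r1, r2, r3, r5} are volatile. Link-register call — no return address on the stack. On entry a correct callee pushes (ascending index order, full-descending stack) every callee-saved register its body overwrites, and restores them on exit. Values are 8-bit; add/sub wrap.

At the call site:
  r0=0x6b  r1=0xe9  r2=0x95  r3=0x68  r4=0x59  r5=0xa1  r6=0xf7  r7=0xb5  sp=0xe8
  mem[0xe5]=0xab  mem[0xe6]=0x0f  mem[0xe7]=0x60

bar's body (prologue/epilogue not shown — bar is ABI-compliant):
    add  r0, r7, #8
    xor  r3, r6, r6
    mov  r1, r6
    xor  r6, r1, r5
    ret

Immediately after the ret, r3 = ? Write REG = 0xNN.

REG = 0x00

prologue: push r6 -> mem[0xe7]=0xf7, sp=0xe7
body[0] add  r0, r7, #8 -> r0=0xbd
body[1] xor  r3, r6, r6 -> r3=0x00
body[2] mov  r1, r6 -> r1=0xf7
body[3] xor  r6, r1, r5 -> r6=0x56
epilogue: pop r6=0xf7, sp=0xe8
r3 is caller-saved -> body value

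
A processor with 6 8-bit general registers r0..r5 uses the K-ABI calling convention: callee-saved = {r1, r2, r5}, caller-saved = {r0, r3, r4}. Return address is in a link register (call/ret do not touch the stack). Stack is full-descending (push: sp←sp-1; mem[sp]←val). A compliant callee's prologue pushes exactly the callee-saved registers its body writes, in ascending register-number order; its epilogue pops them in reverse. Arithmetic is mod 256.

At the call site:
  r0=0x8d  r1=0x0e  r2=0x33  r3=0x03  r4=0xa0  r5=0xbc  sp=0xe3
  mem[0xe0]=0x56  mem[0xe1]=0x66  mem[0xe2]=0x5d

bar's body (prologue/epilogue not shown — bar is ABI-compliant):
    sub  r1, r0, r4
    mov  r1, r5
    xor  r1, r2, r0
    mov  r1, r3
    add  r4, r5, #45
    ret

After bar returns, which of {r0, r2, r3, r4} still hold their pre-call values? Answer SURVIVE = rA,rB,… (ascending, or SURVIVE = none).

SURVIVE = r0,r2,r3

prologue: push r1 → mem[0xe2]=0x0e, sp=0xe2
body[0] sub  r1, r0, r4 → r1=0xed
body[1] mov  r1, r5 → r1=0xbc
body[2] xor  r1, r2, r0 → r1=0xbe
body[3] mov  r1, r3 → r1=0x03
body[4] add  r4, r5, #45 → r4=0xe9
epilogue: pop r1=0x0e, sp=0xe3
r0: caller-saved, written=False
r2: callee-saved, written=False
r3: caller-saved, written=False
r4: caller-saved, written=True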